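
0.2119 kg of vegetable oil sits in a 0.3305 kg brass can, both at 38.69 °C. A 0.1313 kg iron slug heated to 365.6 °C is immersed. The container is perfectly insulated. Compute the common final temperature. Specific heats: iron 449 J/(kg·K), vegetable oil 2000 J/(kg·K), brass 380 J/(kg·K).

T_f ≈ 70.4 °C

Conservation of energy gives ΣQ = 0:
0.1313·449·(T − 365.6) + 0.2119·2000·(T − 38.69) + 0.3305·380·(T − 38.69) = 0
58.95(T − 365.6) + 423.8(T − 38.69) + 125.59(T − 38.69) = 0
608.34 T = 42809
T ≈ 70.37 °C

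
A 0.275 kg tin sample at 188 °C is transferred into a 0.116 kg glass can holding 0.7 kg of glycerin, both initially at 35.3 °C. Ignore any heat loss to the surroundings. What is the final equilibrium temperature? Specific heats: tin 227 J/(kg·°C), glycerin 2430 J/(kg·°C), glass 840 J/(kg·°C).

T_f = Σ m_i c_i T_i / Σ m_i c_i:
T_f = (62.43*188 + 1701*35.3 + 97.44*35.3) / (62.43 + 1701 + 97.44)
    = 75221 / 1860.9 ≈ 40.42 °C

T_f ≈ 40.4 °C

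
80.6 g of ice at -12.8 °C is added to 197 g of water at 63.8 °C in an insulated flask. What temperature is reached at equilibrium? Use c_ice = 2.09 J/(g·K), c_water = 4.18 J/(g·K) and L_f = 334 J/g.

Let T be the final temperature. ΣQ_i = 0:
warm ice to 0 °C: 80.6·2.09·(0 − (-12.8)) = 2156.2; latent heat to melt: 80.6·334 = 26920; warm the meltwater: 336.91 T; water: 823.46(T − 63.8)
1160.4 T = 52537 − 29077 = 23460
T ≈ 20.22 °C (positive, so assuming full melt was valid).

T_f ≈ 20.2 °C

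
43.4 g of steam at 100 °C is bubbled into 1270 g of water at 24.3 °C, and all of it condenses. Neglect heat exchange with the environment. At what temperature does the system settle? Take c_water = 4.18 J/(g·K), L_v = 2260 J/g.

T_f ≈ 44.7 °C

Setting the total heat transfer to zero:
condense steam: −43.4×2260 = −98084; condensate cools 100→T: 43.4×4.18×(T − 100) = 181.41(T − 100); original water: 5308.6(T − 24.3)
5490 T = 98084 + 18141 + 128999 = 245224
T ≈ 44.67 °C, under the boiling point, so the assumption holds.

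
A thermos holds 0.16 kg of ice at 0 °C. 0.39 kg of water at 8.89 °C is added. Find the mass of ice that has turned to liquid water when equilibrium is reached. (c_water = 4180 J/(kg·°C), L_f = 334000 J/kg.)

m_melted ≈ 0.0434 kg

Heat available from the water dropping to 0 °C: 0.39·4180·8.89 = 14492 J.
To melt every bit of ice: 0.16·334000 = 53440 J.
That's not enough to melt it all — equilibrium is at 0 °C with ice remaining.
m_melted·334000 = 14492  ⇒  m_melted ≈ 0.04339 kg.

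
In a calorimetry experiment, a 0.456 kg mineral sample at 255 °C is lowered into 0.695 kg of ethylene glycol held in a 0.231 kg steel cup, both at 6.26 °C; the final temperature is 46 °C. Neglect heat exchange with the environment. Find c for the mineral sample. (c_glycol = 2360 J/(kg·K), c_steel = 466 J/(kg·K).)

Conservation of energy gives ΣQ = 0:
0.456·c·(46 − 255) + 0.695·2360·(46 − 6.26) + 0.231·466·(46 − 6.26) = 0
-95.3 c = -69459
c = -69459/-95.3 ≈ 728.8 J/(kg·K)

c ≈ 729 J/(kg·K)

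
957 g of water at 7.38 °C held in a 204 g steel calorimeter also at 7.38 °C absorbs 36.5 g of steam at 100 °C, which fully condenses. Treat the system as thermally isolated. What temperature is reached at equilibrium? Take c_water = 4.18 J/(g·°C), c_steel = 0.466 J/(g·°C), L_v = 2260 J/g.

Conservation of energy gives ΣQ = 0:
condense steam: −36.5×2260 = −82490; condensed water 100 °C→T: 152.57(T − 100); water warms: 957×4.18×(T − 7.38) = 4000.3(T − 7.38); steel cup: 204×0.466×(T − 7.38) = 95.06(T − 7.38)
4247.9 T = 82490 + 15257 + 30223 = 127970
T ≈ 30.13 °C, under the boiling point, so the assumption holds.

T_f ≈ 30.1 °C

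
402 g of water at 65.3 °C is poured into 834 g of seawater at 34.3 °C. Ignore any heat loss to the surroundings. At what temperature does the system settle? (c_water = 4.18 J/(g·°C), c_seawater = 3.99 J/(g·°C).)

T_f ≈ 44.7 °C

With ΣQ=0 the equilibrium temperature is the m·c-weighted mean:
T_f = (1680.4*65.3 + 3327.7*34.3) / (1680.4 + 3327.7)
    = 223866 / 5008 ≈ 44.70 °C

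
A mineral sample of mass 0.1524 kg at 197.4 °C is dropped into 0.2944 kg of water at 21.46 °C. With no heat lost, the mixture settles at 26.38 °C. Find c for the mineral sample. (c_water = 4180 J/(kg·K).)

c ≈ 232 J/(kg·K)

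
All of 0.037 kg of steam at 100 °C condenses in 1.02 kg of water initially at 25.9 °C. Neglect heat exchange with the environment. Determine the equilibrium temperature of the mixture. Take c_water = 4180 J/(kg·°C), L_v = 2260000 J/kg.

T_f ≈ 47.4 °C

Energy conservation, ΣQ = 0:
latent heat released on condensation: 0.037×2260000 = 83620; condensed water 100 °C→T: 154.66(T − 100); original water: 4263.6(T − 25.9)
4418.3 T = 83620 + 15466 + 110427 = 209513
T ≈ 47.42 °C, under the boiling point, so the assumption holds.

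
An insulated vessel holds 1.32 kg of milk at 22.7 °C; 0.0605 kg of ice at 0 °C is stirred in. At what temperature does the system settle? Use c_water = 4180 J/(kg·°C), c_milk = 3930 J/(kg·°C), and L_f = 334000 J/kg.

Conservation of energy gives ΣQ = 0:
melt ice: 0.0605×334000 = 20207
  meltwater 0→T: 0.0605×4180×T = 252.89 T
  milk cools: 1.32×3930×(T − 22.7) = 5187.6(T − 22.7)
5440.5 T = 117759 − 20207 = 97552
T ≈ 17.93 °C (positive, so assuming full melt was valid).

T_f ≈ 17.9 °C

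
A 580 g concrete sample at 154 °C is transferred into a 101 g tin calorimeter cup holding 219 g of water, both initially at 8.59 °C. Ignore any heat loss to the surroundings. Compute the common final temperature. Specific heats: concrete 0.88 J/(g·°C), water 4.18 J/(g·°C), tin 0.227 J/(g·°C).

Setting the total heat transfer to zero:
580·0.88·(T − 154) + 219·4.18·(T − 8.59) + 101·0.227·(T − 8.59) = 0
510.4(T − 154) + 915.42(T − 8.59) + 22.93(T − 8.59) = 0
1448.7 T = 86662
T = 86662/1448.7 ≈ 59.82 °C

T_f ≈ 59.8 °C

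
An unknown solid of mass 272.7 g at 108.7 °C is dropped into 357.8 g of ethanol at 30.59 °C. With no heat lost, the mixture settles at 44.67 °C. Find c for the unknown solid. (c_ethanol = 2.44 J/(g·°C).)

c ≈ 0.704 J/(g·°C)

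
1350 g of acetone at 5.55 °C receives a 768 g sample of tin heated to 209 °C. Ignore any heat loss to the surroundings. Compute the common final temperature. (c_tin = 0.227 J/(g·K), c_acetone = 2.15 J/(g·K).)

Set heat shed by the hot body equal to heat absorbed by the cold body:
768×0.227×(209 − T) = 1350×2.15×(T − 5.55)
174.34(209 − T) = 2902.5(T − 5.55)
3076.8 T = 52545  ⇒  T ≈ 17.08 °C

T_f ≈ 17.1 °C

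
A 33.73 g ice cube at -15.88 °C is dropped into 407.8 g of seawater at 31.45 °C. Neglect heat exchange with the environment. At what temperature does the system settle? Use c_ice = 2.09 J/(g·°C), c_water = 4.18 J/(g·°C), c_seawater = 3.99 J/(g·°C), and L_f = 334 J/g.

T_f ≈ 21.9 °C

Heat gained plus heat lost sum to zero:
warm ice to 0 °C: 33.73·2.09·(0 − (-15.88)) = 1119.5; fusion: m_ice L_f = 33.73·334 = 11266; meltwater 0→T: 33.73·4.18·T = 140.99 T; seawater cools: 407.8·3.99·(T − 31.45) = 1627.1(T − 31.45)
1768.1 T = 51173 − 12385 = 38788
T ≈ 21.94 °C (positive, so assuming full melt was valid).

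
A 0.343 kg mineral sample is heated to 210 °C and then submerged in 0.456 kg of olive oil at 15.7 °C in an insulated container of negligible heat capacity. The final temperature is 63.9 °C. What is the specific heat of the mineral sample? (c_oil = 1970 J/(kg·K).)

m_s c (T_s − T_f) = m_oil c_oil (T_f − T_0):
0.343·c·(210 − 63.9) = 0.456·1970·(63.9 − 15.7)
50.11 c = 43299  ⇒  c ≈ 864 J/(kg·K)

c ≈ 864 J/(kg·K)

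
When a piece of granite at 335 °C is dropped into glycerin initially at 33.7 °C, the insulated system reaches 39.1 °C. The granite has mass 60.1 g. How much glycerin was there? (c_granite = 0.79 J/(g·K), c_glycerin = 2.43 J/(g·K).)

m ≈ 1070 g

Net heat exchanged in the isolated system is zero:
60.1×0.79×(39.1 − 335) + m×2.43×(39.1 − 33.7) = 0
13.12 m = 14049
m = 14049/13.12 ≈ 1071 g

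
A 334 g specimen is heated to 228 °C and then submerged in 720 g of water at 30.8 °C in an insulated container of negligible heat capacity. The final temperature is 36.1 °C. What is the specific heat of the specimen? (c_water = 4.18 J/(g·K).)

c ≈ 0.249 J/(g·K)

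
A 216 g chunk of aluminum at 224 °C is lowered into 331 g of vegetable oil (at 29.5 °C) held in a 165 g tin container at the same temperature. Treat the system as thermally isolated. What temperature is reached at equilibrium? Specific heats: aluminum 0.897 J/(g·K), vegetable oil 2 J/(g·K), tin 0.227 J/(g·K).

T_f ≈ 71.7 °C

Let T be the final temperature. ΣQ_i = 0:
216*0.897*(T − 224) + 331*2*(T − 29.5) + 165*0.227*(T − 29.5) = 0
193.75(T − 224) + 662(T − 29.5) + 37.45(T − 29.5) = 0
893.21 T = 64034
T ≈ 71.69 °C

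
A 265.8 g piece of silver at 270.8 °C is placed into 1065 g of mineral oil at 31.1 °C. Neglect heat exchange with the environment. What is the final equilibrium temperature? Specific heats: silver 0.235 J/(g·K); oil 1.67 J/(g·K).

Heat gained plus heat lost sum to zero:
265.8·0.235·(T − 270.8) + 1065·1.67·(T − 31.1) = 0
(62.46 + 1778.5) T = 62.46·270.8 + 1778.5·31.1
T = 72228/1841 ≈ 39.23 °C

T_f ≈ 39.2 °C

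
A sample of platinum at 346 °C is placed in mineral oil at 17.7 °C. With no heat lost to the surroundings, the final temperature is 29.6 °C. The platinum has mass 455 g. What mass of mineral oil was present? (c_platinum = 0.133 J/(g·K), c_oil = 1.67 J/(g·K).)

Energy conservation, ΣQ = 0:
455·0.133·(29.6 − 346) + m·1.67·(29.6 − 17.7) = 0
19.87 m = 19147
m = 19147/19.87 ≈ 963.5 g

m ≈ 963 g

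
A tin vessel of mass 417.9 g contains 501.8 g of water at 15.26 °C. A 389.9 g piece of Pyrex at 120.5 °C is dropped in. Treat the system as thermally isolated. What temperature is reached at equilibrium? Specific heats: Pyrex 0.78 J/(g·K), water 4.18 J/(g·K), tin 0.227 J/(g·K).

T_f ≈ 28.1 °C

Setting the total heat transfer to zero:
389.9·0.78·(T − 120.5) + 501.8·4.18·(T − 15.26) + 417.9·0.227·(T − 15.26) = 0
304.12(T − 120.5) + 2097.5(T − 15.26) + 94.86(T − 15.26) = 0
(304.12 + 2097.5 + 94.86) T = 304.12·120.5 + 2097.5·15.26 + 94.86·15.26
T = 70103 / 2496.5 = 28.1 °C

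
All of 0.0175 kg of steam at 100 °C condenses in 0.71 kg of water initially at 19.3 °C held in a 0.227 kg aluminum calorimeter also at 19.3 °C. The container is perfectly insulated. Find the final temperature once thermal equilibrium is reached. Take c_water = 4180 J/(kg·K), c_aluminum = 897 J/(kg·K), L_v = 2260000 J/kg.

T_f ≈ 33.3 °C

Conservation of energy gives ΣQ = 0:
latent heat released on condensation: 0.0175·2260000 = 39550; condensed water 100 °C→T: 73.15(T − 100); original water: 2967.8(T − 19.3); aluminum cup: 0.227·897·(T − 19.3) = 203.62(T − 19.3)
3244.6 T = 39550 + 7315 + 61208 = 108073
T ≈ 33.31 °C — below 100 °C, confirming all the steam condensed.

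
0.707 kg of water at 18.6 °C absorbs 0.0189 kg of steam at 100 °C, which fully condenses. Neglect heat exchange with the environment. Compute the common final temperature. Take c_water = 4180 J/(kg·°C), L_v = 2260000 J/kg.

T_f ≈ 34.8 °C

Taking heat into each body as positive, Σ m c ΔT = 0:
condense steam: −0.0189×2260000 = −42714; condensed water 100 °C→T: 79(T − 100); water warms: 0.707×4180×(T − 18.6) = 2955.3(T − 18.6)
3034.3 T = 42714 + 7900.2 + 54968 = 105582
T ≈ 34.80 °C (< 100 °C, so full condensation is consistent).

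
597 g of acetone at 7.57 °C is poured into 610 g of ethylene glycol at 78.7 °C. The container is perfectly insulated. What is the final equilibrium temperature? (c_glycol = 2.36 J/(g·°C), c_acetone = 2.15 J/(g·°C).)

T_f ≈ 45.2 °C

Energy conservation, ΣQ = 0:
610·2.36·(T − 78.7) + 597·2.15·(T − 7.57) = 0
(1439.6 + 1283.5) T = 1439.6·78.7 + 1283.5·7.57
T = 123013/2723.1 ≈ 45.17 °C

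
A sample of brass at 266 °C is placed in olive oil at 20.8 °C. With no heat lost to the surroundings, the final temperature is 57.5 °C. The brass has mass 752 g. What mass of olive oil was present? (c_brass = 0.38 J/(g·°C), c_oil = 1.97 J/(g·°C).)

m ≈ 824 g

Heat gained plus heat lost sum to zero:
752×0.38×(57.5 − 266) + m×1.97×(57.5 − 20.8) = 0
72.3 m = 59581
m = 59581/72.3 ≈ 824.1 g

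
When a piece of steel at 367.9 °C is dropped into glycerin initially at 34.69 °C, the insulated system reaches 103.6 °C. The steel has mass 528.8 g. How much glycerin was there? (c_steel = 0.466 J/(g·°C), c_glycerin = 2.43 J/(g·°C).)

m ≈ 389 g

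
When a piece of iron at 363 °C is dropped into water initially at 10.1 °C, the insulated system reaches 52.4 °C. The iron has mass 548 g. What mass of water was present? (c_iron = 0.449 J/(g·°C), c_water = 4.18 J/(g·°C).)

m ≈ 432 g

Energy conservation, ΣQ = 0:
548×0.449×(52.4 − 363) + m×4.18×(52.4 − 10.1) = 0
176.81 m = 76424
m = 76424/176.81 ≈ 432.2 g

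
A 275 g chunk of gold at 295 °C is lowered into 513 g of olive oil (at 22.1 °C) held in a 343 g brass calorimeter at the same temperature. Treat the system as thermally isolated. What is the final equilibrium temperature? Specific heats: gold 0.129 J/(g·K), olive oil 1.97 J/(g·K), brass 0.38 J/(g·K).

T_f ≈ 30.3 °C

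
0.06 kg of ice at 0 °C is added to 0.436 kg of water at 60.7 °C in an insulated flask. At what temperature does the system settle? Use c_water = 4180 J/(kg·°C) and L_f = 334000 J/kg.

T_f ≈ 43.7 °C

Conservation of energy gives ΣQ = 0:
latent heat to melt: 0.06·334000 = 20040; meltwater 0→T: 0.06·4180·T = 250.8 T; water: 1822.5(T − 60.7)
2073.3 T = 110625 − 20040 = 90585
T ≈ 43.69 °C — above 0 °C, consistent with complete melting.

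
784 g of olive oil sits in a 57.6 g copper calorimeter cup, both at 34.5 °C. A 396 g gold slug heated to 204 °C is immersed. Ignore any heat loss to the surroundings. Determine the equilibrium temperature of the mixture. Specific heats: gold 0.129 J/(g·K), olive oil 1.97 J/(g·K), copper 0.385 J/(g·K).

Heat gained plus heat lost sum to zero:
396*0.129*(T − 204) + 784*1.97*(T − 34.5) + 57.6*0.385*(T − 34.5) = 0
51.08(T − 204) + 1544.5(T − 34.5) + 22.18(T − 34.5) = 0
(51.08 + 1544.5 + 22.18) T = 51.08*204 + 1544.5*34.5 + 22.18*34.5
T = 64471 / 1617.7 = 39.9 °C

T_f ≈ 39.9 °C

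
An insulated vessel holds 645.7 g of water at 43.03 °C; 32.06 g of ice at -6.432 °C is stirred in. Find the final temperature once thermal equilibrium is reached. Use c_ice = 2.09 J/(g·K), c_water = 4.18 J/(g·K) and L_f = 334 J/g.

Conservation of energy gives ΣQ = 0:
ice -6.432→0 °C: 32.06×2.09×6.432 = 430.98
  melt ice: 32.06×334 = 10708
  meltwater 0→T: 32.06×4.18×T = 134.01 T
  water: 2699(T − 43.03)
2833 T = 116139 − 11139 = 105000
T ≈ 37.06 °C. Since T > 0 °C, the all-ice-melts assumption holds.

T_f ≈ 37.1 °C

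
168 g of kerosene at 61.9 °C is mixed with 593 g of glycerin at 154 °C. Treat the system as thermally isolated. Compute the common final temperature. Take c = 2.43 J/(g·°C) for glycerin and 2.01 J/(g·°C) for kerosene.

Taking heat into each body as positive, Σ m c ΔT = 0:
593*2.43*(T − 154) + 168*2.01*(T − 61.9) = 0
(1441 + 337.68) T = 1441*154 + 337.68*61.9
T = 242815 / 1778.7 = 137 °C

T_f ≈ 136.5 °C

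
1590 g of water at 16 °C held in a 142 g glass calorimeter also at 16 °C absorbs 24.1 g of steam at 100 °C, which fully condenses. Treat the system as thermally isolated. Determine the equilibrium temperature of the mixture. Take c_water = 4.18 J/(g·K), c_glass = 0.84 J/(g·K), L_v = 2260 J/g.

Energy balance with sensible and latent terms:
steam→water at 100 °C releases m L_v = 24.1×2260 = 54466; condensate cools 100→T: 24.1×4.18×(T − 100) = 100.74(T − 100); original water: 6646.2(T − 16); glass cup: 142×0.84×(T − 16) = 119.28(T − 16)
6866.2 T = 54466 + 10074 + 108248 = 172787
T ≈ 25.16 °C (< 100 °C, so full condensation is consistent).

T_f ≈ 25.2 °C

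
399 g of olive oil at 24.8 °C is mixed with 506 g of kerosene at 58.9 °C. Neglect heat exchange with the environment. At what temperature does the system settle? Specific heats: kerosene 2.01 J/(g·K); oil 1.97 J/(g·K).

T_f ≈ 44.0 °C

Heat lost by the kerosene equals heat gained by the oil:
506·2.01·(58.9 − T) = 399·1.97·(T − 24.8)
1017.1(58.9 − T) = 786.03(T − 24.8)
1803.1 T = 79398  ⇒  T ≈ 44.03 °C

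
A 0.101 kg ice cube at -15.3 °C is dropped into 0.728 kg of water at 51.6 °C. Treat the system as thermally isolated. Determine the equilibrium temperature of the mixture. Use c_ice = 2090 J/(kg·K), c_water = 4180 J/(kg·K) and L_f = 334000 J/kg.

T_f ≈ 34.6 °C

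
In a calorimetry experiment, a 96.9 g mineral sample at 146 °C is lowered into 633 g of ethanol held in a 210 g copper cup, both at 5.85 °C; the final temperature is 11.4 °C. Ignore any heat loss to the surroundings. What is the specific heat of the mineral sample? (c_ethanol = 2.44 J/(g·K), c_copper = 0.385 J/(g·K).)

c ≈ 0.692 J/(g·K)

Net heat exchanged in the isolated system is zero:
96.9×c×(11.4 − 146) + 633×2.44×(11.4 − 5.85) + 210×0.385×(11.4 − 5.85) = 0
-13043 c = -9020.8
c = -9020.8/-13043 ≈ 0.6916 J/(g·K)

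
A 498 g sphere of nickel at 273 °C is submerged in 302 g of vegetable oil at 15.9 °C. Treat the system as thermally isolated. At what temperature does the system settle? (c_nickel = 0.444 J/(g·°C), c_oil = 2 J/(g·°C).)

T_f ≈ 84.8 °C

Set heat shed by the hot body equal to heat absorbed by the cold body:
498×0.444×(273 − T) = 302×2×(T − 15.9)
221.11(273 − T) = 604(T − 15.9)
825.11 T = 69967  ⇒  T ≈ 84.80 °C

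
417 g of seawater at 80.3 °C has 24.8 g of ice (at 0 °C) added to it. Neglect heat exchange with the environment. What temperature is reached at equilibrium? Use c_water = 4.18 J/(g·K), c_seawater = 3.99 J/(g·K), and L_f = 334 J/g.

T_f ≈ 70.9 °C

Net heat exchanged in the isolated system is zero:
fusion: m_ice L_f = 24.8·334 = 8283.2
  meltwater 0→T: 24.8·4.18·T = 103.66 T
  seawater cools: 417·3.99·(T − 80.3) = 1663.8(T − 80.3)
1767.5 T = 133606 − 8283.2 = 125322
T ≈ 70.90 °C (positive, so assuming full melt was valid).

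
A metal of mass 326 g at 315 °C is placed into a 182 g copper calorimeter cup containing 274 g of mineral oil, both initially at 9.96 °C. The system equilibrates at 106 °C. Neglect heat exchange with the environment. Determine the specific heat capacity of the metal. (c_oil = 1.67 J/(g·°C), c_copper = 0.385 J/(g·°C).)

c ≈ 0.744 J/(g·°C)

Let T be the final temperature. ΣQ_i = 0:
326×c×(106 − 315) + 274×1.67×(106 − 9.96) + 182×0.385×(106 − 9.96) = 0
-68134 c = -50676
c = -50676/-68134 ≈ 0.7438 J/(g·°C)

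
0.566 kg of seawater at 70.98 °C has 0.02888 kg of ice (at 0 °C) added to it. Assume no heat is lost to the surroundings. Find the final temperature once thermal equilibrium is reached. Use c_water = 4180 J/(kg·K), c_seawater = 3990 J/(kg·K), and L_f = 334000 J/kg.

Sum of m c ΔT and latent-heat terms is zero:
latent heat to melt: 0.02888×334000 = 9645.9; warm the meltwater: 120.72 T; seawater cools: 0.566×3990×(T − 70.98) = 2258.3(T − 70.98)
2379.1 T = 160297 − 9645.9 = 150651
T ≈ 63.32 °C. Since T > 0 °C, the all-ice-melts assumption holds.

T_f ≈ 63.3 °C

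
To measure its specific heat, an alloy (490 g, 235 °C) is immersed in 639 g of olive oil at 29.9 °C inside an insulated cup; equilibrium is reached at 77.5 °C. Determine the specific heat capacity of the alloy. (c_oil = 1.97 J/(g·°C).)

Heat gained plus heat lost sum to zero:
490·c·(77.5 − 235) + 639·1.97·(77.5 − 29.9) = 0
-77175 c = -59920
c = -59920/-77175 ≈ 0.7764 J/(g·°C)

c ≈ 0.776 J/(g·°C)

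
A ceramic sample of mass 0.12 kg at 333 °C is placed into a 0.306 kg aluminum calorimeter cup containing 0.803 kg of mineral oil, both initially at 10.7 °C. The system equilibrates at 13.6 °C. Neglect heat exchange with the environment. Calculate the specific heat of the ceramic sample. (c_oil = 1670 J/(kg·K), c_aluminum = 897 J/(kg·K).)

c ≈ 122 J/(kg·K)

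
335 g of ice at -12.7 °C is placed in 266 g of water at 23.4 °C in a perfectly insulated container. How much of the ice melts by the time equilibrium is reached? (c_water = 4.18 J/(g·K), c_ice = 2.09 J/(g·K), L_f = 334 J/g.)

m_melted ≈ 51.3 g

Heat available from the water dropping to 0 °C: 266×4.18×23.4 = 26018 J.
Warming the ice to 0 °C takes 335×2.09×12.7 = 8891.9 J, leaving 17126 J for melting.
To melt every bit of ice: 335×334 = 111890 J.
Since 17126 < 111890 J, not all the ice melts; equilibrium is at 0 °C.
Mass melted = 17126/334 ≈ 51.28 g.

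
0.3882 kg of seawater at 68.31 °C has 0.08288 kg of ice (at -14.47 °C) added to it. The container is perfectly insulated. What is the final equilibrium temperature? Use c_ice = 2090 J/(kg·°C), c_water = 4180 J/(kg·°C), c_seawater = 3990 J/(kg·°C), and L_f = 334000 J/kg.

T_f ≈ 39.9 °C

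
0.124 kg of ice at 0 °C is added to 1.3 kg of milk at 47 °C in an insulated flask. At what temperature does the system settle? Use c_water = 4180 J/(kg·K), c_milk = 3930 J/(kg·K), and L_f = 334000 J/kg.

T_f ≈ 35.3 °C

Heat gained plus heat lost sum to zero:
fusion: m_ice L_f = 0.124×334000 = 41416; warm the meltwater: 518.32 T; milk cools: 1.3×3930×(T − 47) = 5109(T − 47)
5627.3 T = 240123 − 41416 = 198707
T ≈ 35.31 °C — above 0 °C, consistent with complete melting.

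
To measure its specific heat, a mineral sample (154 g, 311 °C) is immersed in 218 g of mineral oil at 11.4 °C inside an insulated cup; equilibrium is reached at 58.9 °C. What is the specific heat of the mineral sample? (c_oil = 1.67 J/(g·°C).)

c ≈ 0.445 J/(g·°C)

m_s c (T_s − T_f) = m_oil c_oil (T_f − T_0):
154·c·(311 − 58.9) = 218·1.67·(58.9 − 11.4)
38823 c = 17293  ⇒  c ≈ 0.4454 J/(g·°C)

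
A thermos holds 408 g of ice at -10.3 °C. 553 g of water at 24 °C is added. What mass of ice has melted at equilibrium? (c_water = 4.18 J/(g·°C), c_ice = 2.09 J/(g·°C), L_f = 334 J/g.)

m_melted ≈ 140 g

Water can give up m c ΔT = 553·4.18·24 = 55477 J before reaching 0 °C.
Of that, 408·2.09·10.3 = 8783 J goes to bring the ice to 0 °C, leaving 46694 J.
Fully melting the ice requires m_ice L_f = 408·334 = 136272 J.
46694 J < 136272 J, so only part of the ice melts and the system sits at 0 °C.
m_melted·334 = 46694  ⇒  m_melted ≈ 139.8 g.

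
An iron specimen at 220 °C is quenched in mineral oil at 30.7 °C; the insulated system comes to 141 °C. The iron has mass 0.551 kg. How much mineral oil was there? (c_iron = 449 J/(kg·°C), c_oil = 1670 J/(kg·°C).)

Energy conservation, ΣQ = 0:
0.551·449·(141 − 220) + m·1670·(141 − 30.7) = 0
184201 m = 19545
m = 19545/184201 ≈ 0.1061 kg

m ≈ 0.106 kg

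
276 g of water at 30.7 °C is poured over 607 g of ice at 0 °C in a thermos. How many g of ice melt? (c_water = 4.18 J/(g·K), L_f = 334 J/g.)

m_melted ≈ 106 g

Heat available from the water dropping to 0 °C: 276·4.18·30.7 = 35418 J.
To melt every bit of ice: 607·334 = 202738 J.
Since 35418 < 202738 J, not all the ice melts; equilibrium is at 0 °C.
m_melted·334 = 35418  ⇒  m_melted ≈ 106 g.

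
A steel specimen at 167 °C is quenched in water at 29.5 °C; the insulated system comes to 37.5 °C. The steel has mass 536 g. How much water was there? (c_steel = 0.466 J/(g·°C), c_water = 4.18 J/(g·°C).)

m ≈ 967 g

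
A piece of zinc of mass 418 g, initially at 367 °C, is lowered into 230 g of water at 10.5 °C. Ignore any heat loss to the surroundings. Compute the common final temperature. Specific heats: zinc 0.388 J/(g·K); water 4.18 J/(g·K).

T_f ≈ 62.0 °C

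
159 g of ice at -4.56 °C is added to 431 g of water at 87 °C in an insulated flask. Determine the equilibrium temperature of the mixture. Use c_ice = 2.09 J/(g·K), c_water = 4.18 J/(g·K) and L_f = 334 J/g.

T_f ≈ 41.4 °C

Let T be the final temperature. ΣQ_i = 0:
ice -4.56→0 °C: 159·2.09·4.56 = 1515.3
  latent heat to melt: 159·334 = 53106
  meltwater 0→T: 159·4.18·T = 664.62 T
  water cools: 431·4.18·(T − 87) = 1801.6(T − 87)
2466.2 T = 156737 − 54621 = 102116
T ≈ 41.41 °C — above 0 °C, consistent with complete melting.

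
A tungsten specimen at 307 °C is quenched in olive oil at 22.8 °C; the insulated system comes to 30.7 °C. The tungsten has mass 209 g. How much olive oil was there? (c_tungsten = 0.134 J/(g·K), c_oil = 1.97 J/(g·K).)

m ≈ 497 g

|Q_tungsten| = |Q_oil|:
209·0.134·(307 − 30.7) = m·1.97·(30.7 − 22.8)
15.56 m = 7738.1  ⇒  m ≈ 497.2 g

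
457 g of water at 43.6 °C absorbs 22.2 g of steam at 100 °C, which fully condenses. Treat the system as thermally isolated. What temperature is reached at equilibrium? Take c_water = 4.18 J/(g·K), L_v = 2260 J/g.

T_f ≈ 71.3 °C

Taking heat into each body as positive, Σ m c ΔT = 0:
steam→water at 100 °C releases m L_v = 22.2×2260 = 50172
  condensate cools 100→T: 22.2×4.18×(T − 100) = 92.8(T − 100)
  original water: 1910.3(T − 43.6)
2003.1 T = 50172 + 9279.6 + 83287 = 142739
T ≈ 71.26 °C, under the boiling point, so the assumption holds.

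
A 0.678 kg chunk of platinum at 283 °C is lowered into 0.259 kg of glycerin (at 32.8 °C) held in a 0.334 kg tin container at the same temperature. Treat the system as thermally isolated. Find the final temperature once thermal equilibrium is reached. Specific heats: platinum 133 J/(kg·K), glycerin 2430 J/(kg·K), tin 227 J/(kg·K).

T_f ≈ 61.2 °C

Let T be the final temperature. ΣQ_i = 0:
0.678·133·(T − 283) + 0.259·2430·(T − 32.8) + 0.334·227·(T − 32.8) = 0
(90.17 + 629.37 + 75.82) T = 90.17·283 + 629.37·32.8 + 75.82·32.8
T = 48649 / 795.36 = 61.2 °C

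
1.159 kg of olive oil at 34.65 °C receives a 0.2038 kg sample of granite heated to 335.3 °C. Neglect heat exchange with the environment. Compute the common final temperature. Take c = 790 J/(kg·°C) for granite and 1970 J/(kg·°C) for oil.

Setting the total heat transfer to zero:
0.2038×790×(T − 335.3) + 1.159×1970×(T − 34.65) = 0
(161 + 2283.2) T = 161×335.3 + 2283.2×34.65
T = 133098 / 2444.2 = 54.5 °C

T_f ≈ 54.5 °C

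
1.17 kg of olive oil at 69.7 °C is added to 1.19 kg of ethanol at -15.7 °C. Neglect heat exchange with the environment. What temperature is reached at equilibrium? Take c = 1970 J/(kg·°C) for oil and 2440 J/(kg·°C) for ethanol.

T_f is the heat-capacity-weighted average of the initial temperatures:
T_f = (2304.9×69.7 + 2903.6×(-15.7)) / (2304.9 + 2903.6)
    = 115065 / 5208.5 ≈ 22.09 °C

T_f ≈ 22.1 °C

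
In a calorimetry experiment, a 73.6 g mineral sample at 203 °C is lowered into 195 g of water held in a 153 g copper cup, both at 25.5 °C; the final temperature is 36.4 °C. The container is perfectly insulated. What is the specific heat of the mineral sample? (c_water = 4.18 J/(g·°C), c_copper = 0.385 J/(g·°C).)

Heat gained plus heat lost sum to zero:
73.6·c·(36.4 − 203) + 195·4.18·(36.4 − 25.5) + 153·0.385·(36.4 − 25.5) = 0
-12262 c = -9526.7
c = -9526.7/-12262 ≈ 0.7769 J/(g·°C)

c ≈ 0.777 J/(g·°C)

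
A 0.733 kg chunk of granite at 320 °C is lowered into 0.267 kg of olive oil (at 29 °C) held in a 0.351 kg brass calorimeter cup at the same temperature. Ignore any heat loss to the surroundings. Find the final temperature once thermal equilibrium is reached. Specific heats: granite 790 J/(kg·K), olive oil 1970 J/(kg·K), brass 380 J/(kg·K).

Heat gained plus heat lost sum to zero:
0.733·790·(T − 320) + 0.267·1970·(T − 29) + 0.351·380·(T − 29) = 0
579.07(T − 320) + 525.99(T − 29) + 133.38(T − 29) = 0
(579.07 + 525.99 + 133.38) T = 579.07·320 + 525.99·29 + 133.38·29
T = 204424 / 1238.4 = 165 °C

T_f ≈ 165.1 °C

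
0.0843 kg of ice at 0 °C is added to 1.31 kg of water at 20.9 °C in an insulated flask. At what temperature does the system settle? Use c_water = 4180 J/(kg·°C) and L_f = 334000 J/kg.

Conservation of energy gives ΣQ = 0:
fusion: m_ice L_f = 0.0843×334000 = 28156
  warm the meltwater: 352.37 T
  water: 5475.8(T − 20.9)
5828.2 T = 114444 − 28156 = 86288
T ≈ 14.81 °C — above 0 °C, consistent with complete melting.

T_f ≈ 14.8 °C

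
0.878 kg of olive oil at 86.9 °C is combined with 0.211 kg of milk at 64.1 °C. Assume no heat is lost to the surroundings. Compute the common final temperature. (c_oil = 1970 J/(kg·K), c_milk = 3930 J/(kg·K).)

T_f ≈ 79.5 °C

Heat lost by the oil equals heat gained by the milk:
0.878×1970×(86.9 − T) = 0.211×3930×(T − 64.1)
1729.7(86.9 − T) = 829.23(T − 64.1)
2558.9 T = 203461  ⇒  T ≈ 79.51 °C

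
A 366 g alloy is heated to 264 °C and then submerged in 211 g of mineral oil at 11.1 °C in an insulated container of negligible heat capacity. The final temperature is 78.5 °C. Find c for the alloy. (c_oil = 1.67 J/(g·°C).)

Conservation of energy gives ΣQ = 0:
366×c×(78.5 − 264) + 211×1.67×(78.5 − 11.1) = 0
-67893 c = -23750
c = -23750/-67893 ≈ 0.3498 J/(g·°C)

c ≈ 0.35 J/(g·°C)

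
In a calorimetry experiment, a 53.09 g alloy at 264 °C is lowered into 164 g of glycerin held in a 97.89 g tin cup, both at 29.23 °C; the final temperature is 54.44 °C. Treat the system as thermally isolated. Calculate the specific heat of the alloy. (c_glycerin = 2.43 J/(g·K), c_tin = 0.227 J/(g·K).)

Setting the total heat transfer to zero:
53.09×c×(54.44 − 264) + 164×2.43×(54.44 − 29.23) + 97.89×0.227×(54.44 − 29.23) = 0
-11126 c = -10607
c = -10607/-11126 ≈ 0.9534 J/(g·K)

c ≈ 0.953 J/(g·K)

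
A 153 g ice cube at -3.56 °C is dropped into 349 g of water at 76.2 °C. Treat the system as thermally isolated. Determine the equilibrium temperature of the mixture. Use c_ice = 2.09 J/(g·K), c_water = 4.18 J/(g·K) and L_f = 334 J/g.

T_f ≈ 28.1 °C

Sum of m c ΔT and latent-heat terms is zero:
ice -3.56→0 °C: 153×2.09×3.56 = 1138.4; melt ice: 153×334 = 51102; warm the meltwater: 639.54 T; water cools: 349×4.18×(T − 76.2) = 1458.8(T − 76.2)
2098.4 T = 111162 − 52240 = 58922
T ≈ 28.08 °C — above 0 °C, consistent with complete melting.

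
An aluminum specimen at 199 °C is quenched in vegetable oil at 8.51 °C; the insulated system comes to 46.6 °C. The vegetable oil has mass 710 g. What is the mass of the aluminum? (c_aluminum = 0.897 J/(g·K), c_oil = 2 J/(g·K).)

Net heat exchanged in the isolated system is zero:
m·0.897·(46.6 − 199) + 710·2·(46.6 − 8.51) = 0
-136.7 m = -54088
m = -54088/-136.7 ≈ 395.7 g

m ≈ 396 g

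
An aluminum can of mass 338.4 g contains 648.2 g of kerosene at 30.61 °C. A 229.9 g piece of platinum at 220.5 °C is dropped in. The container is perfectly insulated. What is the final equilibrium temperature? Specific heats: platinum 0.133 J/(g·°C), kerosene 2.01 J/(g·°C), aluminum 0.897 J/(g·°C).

T_f ≈ 34.2 °C

Conservation of energy gives ΣQ = 0:
229.9*0.133*(T − 220.5) + 648.2*2.01*(T − 30.61) + 338.4*0.897*(T − 30.61) = 0
1637 T = 55915
T ≈ 34.16 °C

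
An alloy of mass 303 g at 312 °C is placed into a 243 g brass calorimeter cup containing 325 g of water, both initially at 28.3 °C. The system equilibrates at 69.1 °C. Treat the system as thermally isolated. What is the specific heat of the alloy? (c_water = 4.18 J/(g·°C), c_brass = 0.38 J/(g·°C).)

Heat gained plus heat lost sum to zero:
303×c×(69.1 − 312) + 325×4.18×(69.1 − 28.3) + 243×0.38×(69.1 − 28.3) = 0
-73599 c = -59194
c = -59194/-73599 ≈ 0.8043 J/(g·°C)

c ≈ 0.804 J/(g·°C)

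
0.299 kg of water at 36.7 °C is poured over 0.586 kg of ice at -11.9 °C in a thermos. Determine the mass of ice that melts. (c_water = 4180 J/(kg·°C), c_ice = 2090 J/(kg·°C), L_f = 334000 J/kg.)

m_melted ≈ 0.0937 kg

Water can give up m c ΔT = 0.299·4180·36.7 = 45868 J before reaching 0 °C.
Warming the ice to 0 °C takes 0.586·2090·11.9 = 14574 J, leaving 31294 J for melting.
To melt every bit of ice: 0.586·334000 = 195724 J.
That's not enough to melt it all — equilibrium is at 0 °C with ice remaining.
m_melted·334000 = 31294  ⇒  m_melted ≈ 0.09369 kg.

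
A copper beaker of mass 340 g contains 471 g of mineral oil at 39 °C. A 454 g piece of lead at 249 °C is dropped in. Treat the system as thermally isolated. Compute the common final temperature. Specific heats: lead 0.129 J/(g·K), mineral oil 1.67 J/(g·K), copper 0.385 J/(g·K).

T_f is the heat-capacity-weighted average of the initial temperatures:
T_f = (58.57·249 + 786.57·39 + 130.9·39) / (58.57 + 786.57 + 130.9)
    = 50364 / 976.04 ≈ 51.60 °C

T_f ≈ 51.6 °C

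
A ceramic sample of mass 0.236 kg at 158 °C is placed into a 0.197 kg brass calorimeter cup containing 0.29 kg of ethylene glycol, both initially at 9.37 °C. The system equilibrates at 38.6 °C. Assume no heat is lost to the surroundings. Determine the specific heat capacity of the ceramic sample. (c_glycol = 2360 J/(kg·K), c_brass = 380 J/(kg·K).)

Let T be the final temperature. ΣQ_i = 0:
0.236×c×(38.6 − 158) + 0.29×2360×(38.6 − 9.37) + 0.197×380×(38.6 − 9.37) = 0
-28.18 c = -22193
c = -22193/-28.18 ≈ 787.6 J/(kg·K)

c ≈ 788 J/(kg·K)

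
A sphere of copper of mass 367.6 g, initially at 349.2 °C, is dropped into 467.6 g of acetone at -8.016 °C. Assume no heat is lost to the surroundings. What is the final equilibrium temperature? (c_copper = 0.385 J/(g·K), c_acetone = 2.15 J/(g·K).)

T_f is the heat-capacity-weighted average of the initial temperatures:
T_f = (141.53*349.2 + 1005.3*(-8.016)) / (141.53 + 1005.3)
    = 41362 / 1146.9 ≈ 36.07 °C

T_f ≈ 36.1 °C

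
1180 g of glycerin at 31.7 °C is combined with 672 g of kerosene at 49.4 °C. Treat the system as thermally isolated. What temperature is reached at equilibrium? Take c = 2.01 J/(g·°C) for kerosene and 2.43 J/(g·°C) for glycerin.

With ΣQ=0 the equilibrium temperature is the m·c-weighted mean:
T_f = (1350.7*49.4 + 2867.4*31.7) / (1350.7 + 2867.4)
    = 157622 / 4218.1 ≈ 37.37 °C

T_f ≈ 37.4 °C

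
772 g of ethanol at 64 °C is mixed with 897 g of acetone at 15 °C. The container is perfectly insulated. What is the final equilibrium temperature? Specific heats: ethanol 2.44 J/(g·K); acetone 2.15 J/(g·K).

|Q_ethanol| = |Q_acetone|:
772*2.44*(64 − T) = 897*2.15*(T − 15)
1883.7(64 − T) = 1928.5(T − 15)
3812.2 T = 149484  ⇒  T ≈ 39.21 °C

T_f ≈ 39.2 °C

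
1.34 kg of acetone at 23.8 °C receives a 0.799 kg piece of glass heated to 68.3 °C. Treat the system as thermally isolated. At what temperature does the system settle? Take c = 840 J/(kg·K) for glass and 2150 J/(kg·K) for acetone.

T_f ≈ 32.2 °C

With ΣQ=0 the equilibrium temperature is the m·c-weighted mean:
T_f = (671.16*68.3 + 2881*23.8) / (671.16 + 2881)
    = 114408 / 3552.2 ≈ 32.21 °C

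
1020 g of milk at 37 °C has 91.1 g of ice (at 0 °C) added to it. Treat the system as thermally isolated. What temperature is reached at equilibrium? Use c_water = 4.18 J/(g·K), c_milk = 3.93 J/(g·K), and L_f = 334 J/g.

T_f ≈ 26.9 °C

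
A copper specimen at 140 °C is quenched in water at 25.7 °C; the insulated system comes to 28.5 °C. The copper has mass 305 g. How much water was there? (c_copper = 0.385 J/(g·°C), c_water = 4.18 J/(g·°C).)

m ≈ 1120 g

Heat gained plus heat lost sum to zero:
305·0.385·(28.5 − 140) + m·4.18·(28.5 − 25.7) = 0
11.7 m = 13093
m = 13093/11.7 ≈ 1119 g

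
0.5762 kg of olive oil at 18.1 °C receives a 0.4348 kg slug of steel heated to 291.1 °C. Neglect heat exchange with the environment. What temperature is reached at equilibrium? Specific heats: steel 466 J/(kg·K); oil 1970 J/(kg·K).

Conservation of energy gives ΣQ = 0:
0.4348×466×(T − 291.1) + 0.5762×1970×(T − 18.1) = 0
202.62(T − 291.1) + 1135.1(T − 18.1) = 0
1337.7 T = 79527
T = 79527/1337.7 ≈ 59.45 °C

T_f ≈ 59.4 °C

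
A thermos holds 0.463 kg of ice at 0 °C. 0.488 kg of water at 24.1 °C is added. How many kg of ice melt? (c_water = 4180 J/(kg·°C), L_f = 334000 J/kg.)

Cooling the water to 0 °C releases 0.488×4180×24.1 = 49160 J.
Melting all 0.463 kg of ice would need 0.463×334000 = 154642 J.
That's not enough to melt it all — equilibrium is at 0 °C with ice remaining.
Mass melted = 49160/334000 ≈ 0.1472 kg.

m_melted ≈ 0.147 kg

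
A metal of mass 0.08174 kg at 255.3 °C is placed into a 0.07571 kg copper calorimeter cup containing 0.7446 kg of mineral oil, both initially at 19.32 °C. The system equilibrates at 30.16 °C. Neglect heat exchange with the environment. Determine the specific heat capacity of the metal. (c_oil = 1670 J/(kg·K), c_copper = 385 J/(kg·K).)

Net heat exchanged in the isolated system is zero:
0.08174×c×(30.16 − 255.3) + 0.7446×1670×(30.16 − 19.32) + 0.07571×385×(30.16 − 19.32) = 0
-18.4 c = -13795
c = -13795/-18.4 ≈ 749.6 J/(kg·K)

c ≈ 750 J/(kg·K)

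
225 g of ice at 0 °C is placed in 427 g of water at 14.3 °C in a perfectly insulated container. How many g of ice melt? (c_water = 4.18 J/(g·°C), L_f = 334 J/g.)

Water can give up m c ΔT = 427×4.18×14.3 = 25523 J before reaching 0 °C.
To melt every bit of ice: 225×334 = 75150 J.
25523 J < 75150 J, so only part of the ice melts and the system sits at 0 °C.
m_melted×334 = 25523  ⇒  m_melted ≈ 76.42 g.

m_melted ≈ 76.4 g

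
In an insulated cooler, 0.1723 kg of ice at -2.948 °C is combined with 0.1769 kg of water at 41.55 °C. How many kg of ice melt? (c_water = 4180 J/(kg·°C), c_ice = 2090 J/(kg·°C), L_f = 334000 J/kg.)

m_melted ≈ 0.0888 kg

Heat available from the water dropping to 0 °C: 0.1769·4180·41.55 = 30724 J.
Of that, 0.1723·2090·2.948 = 1061.6 J goes to bring the ice to 0 °C, leaving 29662 J.
To melt every bit of ice: 0.1723·334000 = 57548 J.
29662 J < 57548 J, so only part of the ice melts and the system sits at 0 °C.
Mass melted = 29662/334000 ≈ 0.08881 kg.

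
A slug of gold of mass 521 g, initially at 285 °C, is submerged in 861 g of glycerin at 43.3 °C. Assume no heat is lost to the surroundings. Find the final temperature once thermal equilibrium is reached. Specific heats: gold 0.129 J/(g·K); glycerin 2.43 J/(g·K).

T_f ≈ 50.8 °C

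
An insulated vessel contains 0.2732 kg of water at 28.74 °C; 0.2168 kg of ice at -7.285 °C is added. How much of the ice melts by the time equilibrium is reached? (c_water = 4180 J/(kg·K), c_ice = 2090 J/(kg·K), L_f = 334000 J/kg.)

m_melted ≈ 0.0884 kg

Cooling the water to 0 °C releases 0.2732·4180·28.74 = 32820 J.
Of that, 0.2168·2090·7.285 = 3300.9 J goes to bring the ice to 0 °C, leaving 29519 J.
Fully melting the ice requires m_ice L_f = 0.2168·334000 = 72411 J.
That's not enough to melt it all — equilibrium is at 0 °C with ice remaining.
Mass melted = 29519/334000 ≈ 0.08838 kg.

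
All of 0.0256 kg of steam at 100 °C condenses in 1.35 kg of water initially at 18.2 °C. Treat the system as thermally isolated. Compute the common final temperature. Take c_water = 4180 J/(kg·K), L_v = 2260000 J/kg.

T_f ≈ 29.8 °C

Energy balance with sensible and latent terms:
condense steam: −0.0256·2260000 = −57856; condensate cools 100→T: 0.0256·4180·(T − 100) = 107.01(T − 100); original water: 5643(T − 18.2)
5750 T = 57856 + 10701 + 102703 = 171259
T ≈ 29.78 °C (< 100 °C, so full condensation is consistent).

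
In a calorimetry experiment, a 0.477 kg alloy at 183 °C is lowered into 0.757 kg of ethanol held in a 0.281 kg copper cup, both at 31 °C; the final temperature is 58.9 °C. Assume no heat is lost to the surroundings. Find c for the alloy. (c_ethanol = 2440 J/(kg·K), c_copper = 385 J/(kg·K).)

Let T be the final temperature. ΣQ_i = 0:
0.477×c×(58.9 − 183) + 0.757×2440×(58.9 − 31) + 0.281×385×(58.9 − 31) = 0
-59.2 c = -54552
c = -54552/-59.2 ≈ 921.6 J/(kg·K)

c ≈ 922 J/(kg·K)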